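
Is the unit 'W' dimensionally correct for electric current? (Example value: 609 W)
No

electric current has SI base units: A
W does NOT reduce to A; a valid unit for electric current would be e.g. A.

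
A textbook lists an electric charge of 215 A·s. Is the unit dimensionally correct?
Yes

electric charge has SI base units: A * s
A·s reduces to the same SI base units, so it is a valid unit for electric charge.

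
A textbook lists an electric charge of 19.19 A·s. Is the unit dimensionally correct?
Yes

electric charge has SI base units: A * s
A·s reduces to the same SI base units, so it is a valid unit for electric charge.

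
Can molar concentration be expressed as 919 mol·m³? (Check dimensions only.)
No

molar concentration has SI base units: mol / m^3
mol·m³ does NOT reduce to mol / m^3; a valid unit for molar concentration would be e.g. mol/m³.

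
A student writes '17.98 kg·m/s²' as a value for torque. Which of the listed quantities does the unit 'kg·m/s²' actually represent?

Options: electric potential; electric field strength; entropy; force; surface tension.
force

torque should have units dimensionally equivalent to kg * m^2 / s^2 (e.g. N·m).
The given unit 'kg·m/s²' reduces to kg * m / s^2. Of the listed options, that is the dimensionality of force.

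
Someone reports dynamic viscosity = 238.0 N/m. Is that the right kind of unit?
No

dynamic viscosity has SI base units: kg / (m * s)
N/m does NOT reduce to kg / (m * s); a valid unit for dynamic viscosity would be e.g. Pa·s.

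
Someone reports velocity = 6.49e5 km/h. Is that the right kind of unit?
Yes

velocity has SI base units: m / s
km/h reduces to the same SI base units, so it is a valid unit for velocity.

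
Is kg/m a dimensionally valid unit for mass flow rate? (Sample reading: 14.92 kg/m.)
No

mass flow rate has SI base units: kg / s
kg/m does NOT reduce to kg / s; a valid unit for mass flow rate would be e.g. kg/s.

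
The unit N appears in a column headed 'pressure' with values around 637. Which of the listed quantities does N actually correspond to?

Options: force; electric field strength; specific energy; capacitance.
force

pressure should have units dimensionally equivalent to kg / (m * s^2) (e.g. Pa).
The given unit 'N' reduces to kg * m / s^2. Of the listed options, that is the dimensionality of force.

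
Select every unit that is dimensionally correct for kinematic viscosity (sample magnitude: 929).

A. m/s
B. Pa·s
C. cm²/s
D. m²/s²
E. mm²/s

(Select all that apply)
C, E

kinematic viscosity has SI base units: m^2 / s

Checking each option against m^2 / s:
  A. m/s: ✗ does not match
  B. Pa·s: ✗ does not match
  C. cm²/s: ✓ matches
  D. m²/s²: ✗ does not match
  E. mm²/s: ✓ matches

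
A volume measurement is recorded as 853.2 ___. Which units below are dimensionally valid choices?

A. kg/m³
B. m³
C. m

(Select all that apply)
B

volume has SI base units: m^3

Checking each option against m^3:
  A. kg/m³: ✗ does not match
  B. m³: ✓ matches
  C. m: ✗ does not match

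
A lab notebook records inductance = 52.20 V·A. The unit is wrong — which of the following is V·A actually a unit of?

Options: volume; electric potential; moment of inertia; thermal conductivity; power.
power

inductance should have units dimensionally equivalent to kg * m^2 / (A^2 * s^2) (e.g. H).
The given unit 'V·A' reduces to kg * m^2 / s^3. Of the listed options, that is the dimensionality of power.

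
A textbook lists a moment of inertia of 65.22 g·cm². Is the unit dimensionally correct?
Yes

moment of inertia has SI base units: kg * m^2
g·cm² reduces to the same SI base units, so it is a valid unit for moment of inertia.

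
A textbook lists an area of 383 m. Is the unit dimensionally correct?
No

area has SI base units: m^2
m does NOT reduce to m^2; a valid unit for area would be e.g. m².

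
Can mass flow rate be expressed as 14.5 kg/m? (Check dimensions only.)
No

mass flow rate has SI base units: kg / s
kg/m does NOT reduce to kg / s; a valid unit for mass flow rate would be e.g. kg/s.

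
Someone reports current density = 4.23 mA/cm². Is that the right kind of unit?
Yes

current density has SI base units: A / m^2
mA/cm² reduces to the same SI base units, so it is a valid unit for current density.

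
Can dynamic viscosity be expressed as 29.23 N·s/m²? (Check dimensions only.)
Yes

dynamic viscosity has SI base units: kg / (m * s)
N·s/m² reduces to the same SI base units, so it is a valid unit for dynamic viscosity.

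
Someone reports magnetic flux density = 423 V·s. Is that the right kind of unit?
No

magnetic flux density has SI base units: kg / (A * s^2)
V·s does NOT reduce to kg / (A * s^2); a valid unit for magnetic flux density would be e.g. T.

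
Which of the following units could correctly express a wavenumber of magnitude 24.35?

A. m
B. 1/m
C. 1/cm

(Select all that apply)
B, C

wavenumber has SI base units: 1 / m

Checking each option against 1 / m:
  A. m: ✗ does not match
  B. 1/m: ✓ matches
  C. 1/cm: ✓ matches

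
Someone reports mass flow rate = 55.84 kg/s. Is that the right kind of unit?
Yes

mass flow rate has SI base units: kg / s
kg/s reduces to the same SI base units, so it is a valid unit for mass flow rate.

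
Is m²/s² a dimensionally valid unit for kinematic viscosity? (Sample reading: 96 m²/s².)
No

kinematic viscosity has SI base units: m^2 / s
m²/s² does NOT reduce to m^2 / s; a valid unit for kinematic viscosity would be e.g. m²/s.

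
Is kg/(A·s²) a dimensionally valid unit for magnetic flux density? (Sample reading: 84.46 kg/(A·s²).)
Yes

magnetic flux density has SI base units: kg / (A * s^2)
kg/(A·s²) reduces to the same SI base units, so it is a valid unit for magnetic flux density.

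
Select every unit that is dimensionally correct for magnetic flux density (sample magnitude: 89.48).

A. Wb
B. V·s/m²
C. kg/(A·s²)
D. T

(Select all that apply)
B, C, D

magnetic flux density has SI base units: kg / (A * s^2)

Checking each option against kg / (A * s^2):
  A. Wb: ✗ does not match
  B. V·s/m²: ✓ matches
  C. kg/(A·s²): ✓ matches
  D. T: ✓ matches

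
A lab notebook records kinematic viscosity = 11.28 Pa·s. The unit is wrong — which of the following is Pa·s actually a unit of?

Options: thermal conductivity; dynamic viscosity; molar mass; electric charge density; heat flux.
dynamic viscosity

kinematic viscosity should have units dimensionally equivalent to m^2 / s (e.g. m²/s).
The given unit 'Pa·s' reduces to kg / (m * s). Of the listed options, that is the dimensionality of dynamic viscosity.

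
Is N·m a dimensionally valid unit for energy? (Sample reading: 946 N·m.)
Yes

energy has SI base units: kg * m^2 / s^2
N·m reduces to the same SI base units, so it is a valid unit for energy.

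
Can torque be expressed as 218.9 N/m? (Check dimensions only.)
No

torque has SI base units: kg * m^2 / s^2
N/m does NOT reduce to kg * m^2 / s^2; a valid unit for torque would be e.g. N·m.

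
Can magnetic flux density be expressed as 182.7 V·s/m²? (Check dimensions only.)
Yes

magnetic flux density has SI base units: kg / (A * s^2)
V·s/m² reduces to the same SI base units, so it is a valid unit for magnetic flux density.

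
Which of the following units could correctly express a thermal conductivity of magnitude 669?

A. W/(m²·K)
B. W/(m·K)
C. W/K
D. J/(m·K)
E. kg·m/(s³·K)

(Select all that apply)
B, E

thermal conductivity has SI base units: kg * m / (s^3 * K)

Checking each option against kg * m / (s^3 * K):
  A. W/(m²·K): ✗ does not match
  B. W/(m·K): ✓ matches
  C. W/K: ✗ does not match
  D. J/(m·K): ✗ does not match
  E. kg·m/(s³·K): ✓ matches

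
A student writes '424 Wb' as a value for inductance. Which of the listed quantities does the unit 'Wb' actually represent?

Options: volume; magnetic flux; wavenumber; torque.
magnetic flux

inductance should have units dimensionally equivalent to kg * m^2 / (A^2 * s^2) (e.g. H).
The given unit 'Wb' reduces to kg * m^2 / (A * s^2). Of the listed options, that is the dimensionality of magnetic flux.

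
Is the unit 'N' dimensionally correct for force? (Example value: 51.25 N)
Yes

force has SI base units: kg * m / s^2
N reduces to the same SI base units, so it is a valid unit for force.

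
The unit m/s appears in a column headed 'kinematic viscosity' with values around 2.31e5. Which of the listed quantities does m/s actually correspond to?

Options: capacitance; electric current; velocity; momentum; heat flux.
velocity

kinematic viscosity should have units dimensionally equivalent to m^2 / s (e.g. m²/s).
The given unit 'm/s' reduces to m / s. Of the listed options, that is the dimensionality of velocity.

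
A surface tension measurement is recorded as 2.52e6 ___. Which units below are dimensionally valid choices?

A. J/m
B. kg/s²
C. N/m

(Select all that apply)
B, C

surface tension has SI base units: kg / s^2

Checking each option against kg / s^2:
  A. J/m: ✗ does not match
  B. kg/s²: ✓ matches
  C. N/m: ✓ matches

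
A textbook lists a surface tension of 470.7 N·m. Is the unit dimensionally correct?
No

surface tension has SI base units: kg / s^2
N·m does NOT reduce to kg / s^2; a valid unit for surface tension would be e.g. N/m.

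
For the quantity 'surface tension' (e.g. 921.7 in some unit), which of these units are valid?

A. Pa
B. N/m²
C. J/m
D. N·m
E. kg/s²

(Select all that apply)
E

surface tension has SI base units: kg / s^2

Checking each option against kg / s^2:
  A. Pa: ✗ does not match
  B. N/m²: ✗ does not match
  C. J/m: ✗ does not match
  D. N·m: ✗ does not match
  E. kg/s²: ✓ matches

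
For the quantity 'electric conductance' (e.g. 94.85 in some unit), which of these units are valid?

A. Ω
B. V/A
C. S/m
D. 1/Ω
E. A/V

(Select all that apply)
D, E

electric conductance has SI base units: A^2 * s^3 / (kg * m^2)

Checking each option against A^2 * s^3 / (kg * m^2):
  A. Ω: ✗ does not match
  B. V/A: ✗ does not match
  C. S/m: ✗ does not match
  D. 1/Ω: ✓ matches
  E. A/V: ✓ matches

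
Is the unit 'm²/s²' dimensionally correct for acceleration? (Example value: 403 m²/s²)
No

acceleration has SI base units: m / s^2
m²/s² does NOT reduce to m / s^2; a valid unit for acceleration would be e.g. m/s².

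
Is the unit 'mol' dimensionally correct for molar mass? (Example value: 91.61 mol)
No

molar mass has SI base units: kg / mol
mol does NOT reduce to kg / mol; a valid unit for molar mass would be e.g. kg/mol.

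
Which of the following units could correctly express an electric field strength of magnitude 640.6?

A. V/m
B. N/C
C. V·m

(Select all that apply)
A, B

electric field strength has SI base units: kg * m / (A * s^3)

Checking each option against kg * m / (A * s^3):
  A. V/m: ✓ matches
  B. N/C: ✓ matches
  C. V·m: ✗ does not match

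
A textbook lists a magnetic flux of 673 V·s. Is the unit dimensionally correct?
Yes

magnetic flux has SI base units: kg * m^2 / (A * s^2)
V·s reduces to the same SI base units, so it is a valid unit for magnetic flux.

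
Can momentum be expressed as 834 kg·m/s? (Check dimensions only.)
Yes

momentum has SI base units: kg * m / s
kg·m/s reduces to the same SI base units, so it is a valid unit for momentum.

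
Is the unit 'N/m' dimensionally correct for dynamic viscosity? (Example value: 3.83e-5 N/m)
No

dynamic viscosity has SI base units: kg / (m * s)
N/m does NOT reduce to kg / (m * s); a valid unit for dynamic viscosity would be e.g. Pa·s.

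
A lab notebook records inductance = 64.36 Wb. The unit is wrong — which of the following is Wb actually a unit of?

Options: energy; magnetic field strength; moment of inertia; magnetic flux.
magnetic flux

inductance should have units dimensionally equivalent to kg * m^2 / (A^2 * s^2) (e.g. H).
The given unit 'Wb' reduces to kg * m^2 / (A * s^2). Of the listed options, that is the dimensionality of magnetic flux.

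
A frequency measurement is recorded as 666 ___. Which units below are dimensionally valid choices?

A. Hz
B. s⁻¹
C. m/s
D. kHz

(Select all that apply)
A, B, D

frequency has SI base units: 1 / s

Checking each option against 1 / s:
  A. Hz: ✓ matches
  B. s⁻¹: ✓ matches
  C. m/s: ✗ does not match
  D. kHz: ✓ matches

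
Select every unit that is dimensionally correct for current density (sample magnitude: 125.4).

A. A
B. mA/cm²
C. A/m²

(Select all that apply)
B, C

current density has SI base units: A / m^2

Checking each option against A / m^2:
  A. A: ✗ does not match
  B. mA/cm²: ✓ matches
  C. A/m²: ✓ matches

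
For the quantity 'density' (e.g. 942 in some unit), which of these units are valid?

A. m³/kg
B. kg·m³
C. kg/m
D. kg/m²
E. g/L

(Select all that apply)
E

density has SI base units: kg / m^3

Checking each option against kg / m^3:
  A. m³/kg: ✗ does not match
  B. kg·m³: ✗ does not match
  C. kg/m: ✗ does not match
  D. kg/m²: ✗ does not match
  E. g/L: ✓ matches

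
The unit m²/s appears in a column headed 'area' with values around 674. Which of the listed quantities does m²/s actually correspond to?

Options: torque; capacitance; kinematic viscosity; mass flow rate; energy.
kinematic viscosity

area should have units dimensionally equivalent to m^2 (e.g. m²).
The given unit 'm²/s' reduces to m^2 / s. Of the listed options, that is the dimensionality of kinematic viscosity.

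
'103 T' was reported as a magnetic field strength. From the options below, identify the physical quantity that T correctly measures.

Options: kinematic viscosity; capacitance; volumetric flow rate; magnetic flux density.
magnetic flux density

magnetic field strength should have units dimensionally equivalent to A / m (e.g. A/m).
The given unit 'T' reduces to kg / (A * s^2). Of the listed options, that is the dimensionality of magnetic flux density.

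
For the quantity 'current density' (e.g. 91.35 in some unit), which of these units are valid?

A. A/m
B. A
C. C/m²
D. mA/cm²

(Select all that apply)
D

current density has SI base units: A / m^2

Checking each option against A / m^2:
  A. A/m: ✗ does not match
  B. A: ✗ does not match
  C. C/m²: ✗ does not match
  D. mA/cm²: ✓ matches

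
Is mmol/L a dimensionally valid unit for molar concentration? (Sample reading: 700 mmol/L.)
Yes

molar concentration has SI base units: mol / m^3
mmol/L reduces to the same SI base units, so it is a valid unit for molar concentration.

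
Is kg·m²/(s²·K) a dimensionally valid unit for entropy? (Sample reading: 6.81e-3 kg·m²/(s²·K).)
Yes

entropy has SI base units: kg * m^2 / (s^2 * K)
kg·m²/(s²·K) reduces to the same SI base units, so it is a valid unit for entropy.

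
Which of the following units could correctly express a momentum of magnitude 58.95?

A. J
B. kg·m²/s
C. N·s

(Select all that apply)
C

momentum has SI base units: kg * m / s

Checking each option against kg * m / s:
  A. J: ✗ does not match
  B. kg·m²/s: ✗ does not match
  C. N·s: ✓ matches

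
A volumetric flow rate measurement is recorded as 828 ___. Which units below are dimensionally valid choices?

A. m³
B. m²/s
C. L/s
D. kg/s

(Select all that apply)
C

volumetric flow rate has SI base units: m^3 / s

Checking each option against m^3 / s:
  A. m³: ✗ does not match
  B. m²/s: ✗ does not match
  C. L/s: ✓ matches
  D. kg/s: ✗ does not match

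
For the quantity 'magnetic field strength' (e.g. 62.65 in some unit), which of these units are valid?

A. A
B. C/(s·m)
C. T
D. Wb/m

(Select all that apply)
B

magnetic field strength has SI base units: A / m

Checking each option against A / m:
  A. A: ✗ does not match
  B. C/(s·m): ✓ matches
  C. T: ✗ does not match
  D. Wb/m: ✗ does not match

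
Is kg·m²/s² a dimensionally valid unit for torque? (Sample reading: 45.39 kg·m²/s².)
Yes

torque has SI base units: kg * m^2 / s^2
kg·m²/s² reduces to the same SI base units, so it is a valid unit for torque.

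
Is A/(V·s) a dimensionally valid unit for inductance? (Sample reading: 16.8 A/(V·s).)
No

inductance has SI base units: kg * m^2 / (A^2 * s^2)
A/(V·s) does NOT reduce to kg * m^2 / (A^2 * s^2); a valid unit for inductance would be e.g. H.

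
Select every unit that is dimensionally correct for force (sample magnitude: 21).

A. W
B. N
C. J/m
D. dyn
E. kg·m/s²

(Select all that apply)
B, C, D, E

force has SI base units: kg * m / s^2

Checking each option against kg * m / s^2:
  A. W: ✗ does not match
  B. N: ✓ matches
  C. J/m: ✓ matches
  D. dyn: ✓ matches
  E. kg·m/s²: ✓ matches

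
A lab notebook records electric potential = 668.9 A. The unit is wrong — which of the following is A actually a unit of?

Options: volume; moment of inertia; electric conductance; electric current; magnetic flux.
electric current

electric potential should have units dimensionally equivalent to kg * m^2 / (A * s^3) (e.g. V).
The given unit 'A' reduces to A. Of the listed options, that is the dimensionality of electric current.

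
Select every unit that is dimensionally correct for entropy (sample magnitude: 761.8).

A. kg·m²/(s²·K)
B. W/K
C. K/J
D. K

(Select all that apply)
A

entropy has SI base units: kg * m^2 / (s^2 * K)

Checking each option against kg * m^2 / (s^2 * K):
  A. kg·m²/(s²·K): ✓ matches
  B. W/K: ✗ does not match
  C. K/J: ✗ does not match
  D. K: ✗ does not match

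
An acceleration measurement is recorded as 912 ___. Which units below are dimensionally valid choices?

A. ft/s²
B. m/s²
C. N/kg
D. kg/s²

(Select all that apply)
A, B, C

acceleration has SI base units: m / s^2

Checking each option against m / s^2:
  A. ft/s²: ✓ matches
  B. m/s²: ✓ matches
  C. N/kg: ✓ matches
  D. kg/s²: ✗ does not match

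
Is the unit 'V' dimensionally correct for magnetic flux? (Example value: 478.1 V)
No

magnetic flux has SI base units: kg * m^2 / (A * s^2)
V does NOT reduce to kg * m^2 / (A * s^2); a valid unit for magnetic flux would be e.g. Wb.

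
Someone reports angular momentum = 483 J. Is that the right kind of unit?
No

angular momentum has SI base units: kg * m^2 / s
J does NOT reduce to kg * m^2 / s; a valid unit for angular momentum would be e.g. kg·m²/s.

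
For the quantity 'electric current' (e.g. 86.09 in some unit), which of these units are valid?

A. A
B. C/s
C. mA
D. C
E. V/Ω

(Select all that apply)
A, B, C, E

electric current has SI base units: A

Checking each option against A:
  A. A: ✓ matches
  B. C/s: ✓ matches
  C. mA: ✓ matches
  D. C: ✗ does not match
  E. V/Ω: ✓ matches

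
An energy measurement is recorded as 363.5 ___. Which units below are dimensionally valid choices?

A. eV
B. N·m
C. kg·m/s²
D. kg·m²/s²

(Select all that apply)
A, B, D

energy has SI base units: kg * m^2 / s^2

Checking each option against kg * m^2 / s^2:
  A. eV: ✓ matches
  B. N·m: ✓ matches
  C. kg·m/s²: ✗ does not match
  D. kg·m²/s²: ✓ matches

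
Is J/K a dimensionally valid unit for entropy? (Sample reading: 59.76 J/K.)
Yes

entropy has SI base units: kg * m^2 / (s^2 * K)
J/K reduces to the same SI base units, so it is a valid unit for entropy.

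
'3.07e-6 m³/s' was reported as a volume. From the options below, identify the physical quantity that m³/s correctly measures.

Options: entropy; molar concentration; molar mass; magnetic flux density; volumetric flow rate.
volumetric flow rate

volume should have units dimensionally equivalent to m^3 (e.g. m³).
The given unit 'm³/s' reduces to m^3 / s. Of the listed options, that is the dimensionality of volumetric flow rate.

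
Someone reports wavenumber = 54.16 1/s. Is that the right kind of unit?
No

wavenumber has SI base units: 1 / m
1/s does NOT reduce to 1 / m; a valid unit for wavenumber would be e.g. 1/m.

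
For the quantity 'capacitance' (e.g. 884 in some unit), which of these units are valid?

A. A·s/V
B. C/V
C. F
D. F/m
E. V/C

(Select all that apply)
A, B, C

capacitance has SI base units: A^2 * s^4 / (kg * m^2)

Checking each option against A^2 * s^4 / (kg * m^2):
  A. A·s/V: ✓ matches
  B. C/V: ✓ matches
  C. F: ✓ matches
  D. F/m: ✗ does not match
  E. V/C: ✗ does not match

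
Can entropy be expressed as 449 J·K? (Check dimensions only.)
No

entropy has SI base units: kg * m^2 / (s^2 * K)
J·K does NOT reduce to kg * m^2 / (s^2 * K); a valid unit for entropy would be e.g. J/K.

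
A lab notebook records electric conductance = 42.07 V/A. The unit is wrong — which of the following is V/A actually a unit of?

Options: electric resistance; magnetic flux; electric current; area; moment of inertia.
electric resistance

electric conductance should have units dimensionally equivalent to A^2 * s^3 / (kg * m^2) (e.g. S).
The given unit 'V/A' reduces to kg * m^2 / (A^2 * s^3). Of the listed options, that is the dimensionality of electric resistance.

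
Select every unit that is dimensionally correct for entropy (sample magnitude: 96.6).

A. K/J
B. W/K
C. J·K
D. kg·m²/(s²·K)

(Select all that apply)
D

entropy has SI base units: kg * m^2 / (s^2 * K)

Checking each option against kg * m^2 / (s^2 * K):
  A. K/J: ✗ does not match
  B. W/K: ✗ does not match
  C. J·K: ✗ does not match
  D. kg·m²/(s²·K): ✓ matches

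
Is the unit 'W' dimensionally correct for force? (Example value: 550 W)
No

force has SI base units: kg * m / s^2
W does NOT reduce to kg * m / s^2; a valid unit for force would be e.g. N.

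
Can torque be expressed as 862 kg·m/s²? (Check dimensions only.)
No

torque has SI base units: kg * m^2 / s^2
kg·m/s² does NOT reduce to kg * m^2 / s^2; a valid unit for torque would be e.g. N·m.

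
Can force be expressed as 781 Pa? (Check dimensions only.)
No

force has SI base units: kg * m / s^2
Pa does NOT reduce to kg * m / s^2; a valid unit for force would be e.g. N.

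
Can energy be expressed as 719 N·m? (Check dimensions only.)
Yes

energy has SI base units: kg * m^2 / s^2
N·m reduces to the same SI base units, so it is a valid unit for energy.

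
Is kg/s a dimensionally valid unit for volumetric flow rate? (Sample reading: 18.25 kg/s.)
No

volumetric flow rate has SI base units: m^3 / s
kg/s does NOT reduce to m^3 / s; a valid unit for volumetric flow rate would be e.g. m³/s.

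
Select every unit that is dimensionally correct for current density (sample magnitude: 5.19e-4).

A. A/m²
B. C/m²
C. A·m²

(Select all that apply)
A

current density has SI base units: A / m^2

Checking each option against A / m^2:
  A. A/m²: ✓ matches
  B. C/m²: ✗ does not match
  C. A·m²: ✗ does not match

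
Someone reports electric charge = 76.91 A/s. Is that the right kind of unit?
No

electric charge has SI base units: A * s
A/s does NOT reduce to A * s; a valid unit for electric charge would be e.g. C.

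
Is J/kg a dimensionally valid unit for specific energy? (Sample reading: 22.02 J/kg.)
Yes

specific energy has SI base units: m^2 / s^2
J/kg reduces to the same SI base units, so it is a valid unit for specific energy.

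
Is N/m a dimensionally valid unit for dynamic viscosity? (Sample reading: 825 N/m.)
No

dynamic viscosity has SI base units: kg / (m * s)
N/m does NOT reduce to kg / (m * s); a valid unit for dynamic viscosity would be e.g. Pa·s.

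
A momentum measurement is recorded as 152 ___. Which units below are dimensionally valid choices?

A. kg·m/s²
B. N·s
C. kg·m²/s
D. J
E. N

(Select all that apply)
B

momentum has SI base units: kg * m / s

Checking each option against kg * m / s:
  A. kg·m/s²: ✗ does not match
  B. N·s: ✓ matches
  C. kg·m²/s: ✗ does not match
  D. J: ✗ does not match
  E. N: ✗ does not match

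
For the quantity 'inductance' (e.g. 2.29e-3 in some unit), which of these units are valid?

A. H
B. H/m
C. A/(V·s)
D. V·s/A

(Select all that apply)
A, D

inductance has SI base units: kg * m^2 / (A^2 * s^2)

Checking each option against kg * m^2 / (A^2 * s^2):
  A. H: ✓ matches
  B. H/m: ✗ does not match
  C. A/(V·s): ✗ does not match
  D. V·s/A: ✓ matches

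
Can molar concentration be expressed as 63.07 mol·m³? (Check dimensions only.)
No

molar concentration has SI base units: mol / m^3
mol·m³ does NOT reduce to mol / m^3; a valid unit for molar concentration would be e.g. mol/m³.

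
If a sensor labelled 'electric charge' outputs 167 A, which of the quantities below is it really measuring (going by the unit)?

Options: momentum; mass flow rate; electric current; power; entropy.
electric current

electric charge should have units dimensionally equivalent to A * s (e.g. C).
The given unit 'A' reduces to A. Of the listed options, that is the dimensionality of electric current.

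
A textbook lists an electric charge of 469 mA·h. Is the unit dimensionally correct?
Yes

electric charge has SI base units: A * s
mA·h reduces to the same SI base units, so it is a valid unit for electric charge.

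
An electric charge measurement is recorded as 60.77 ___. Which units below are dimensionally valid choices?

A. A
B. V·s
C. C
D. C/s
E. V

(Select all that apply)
C

electric charge has SI base units: A * s

Checking each option against A * s:
  A. A: ✗ does not match
  B. V·s: ✗ does not match
  C. C: ✓ matches
  D. C/s: ✗ does not match
  E. V: ✗ does not match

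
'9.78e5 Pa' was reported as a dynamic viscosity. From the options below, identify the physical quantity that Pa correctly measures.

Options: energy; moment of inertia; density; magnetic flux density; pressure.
pressure

dynamic viscosity should have units dimensionally equivalent to kg / (m * s) (e.g. Pa·s).
The given unit 'Pa' reduces to kg / (m * s^2). Of the listed options, that is the dimensionality of pressure.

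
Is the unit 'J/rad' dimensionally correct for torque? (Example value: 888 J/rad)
Yes

torque has SI base units: kg * m^2 / s^2
J/rad reduces to the same SI base units, so it is a valid unit for torque.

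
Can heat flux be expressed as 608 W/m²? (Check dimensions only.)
Yes

heat flux has SI base units: kg / s^3
W/m² reduces to the same SI base units, so it is a valid unit for heat flux.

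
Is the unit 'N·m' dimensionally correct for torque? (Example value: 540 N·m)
Yes

torque has SI base units: kg * m^2 / s^2
N·m reduces to the same SI base units, so it is a valid unit for torque.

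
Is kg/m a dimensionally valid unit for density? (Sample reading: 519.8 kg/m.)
No

density has SI base units: kg / m^3
kg/m does NOT reduce to kg / m^3; a valid unit for density would be e.g. kg/m³.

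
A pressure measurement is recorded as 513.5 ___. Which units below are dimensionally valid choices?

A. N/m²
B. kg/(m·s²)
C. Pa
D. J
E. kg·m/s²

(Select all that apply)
A, B, C

pressure has SI base units: kg / (m * s^2)

Checking each option against kg / (m * s^2):
  A. N/m²: ✓ matches
  B. kg/(m·s²): ✓ matches
  C. Pa: ✓ matches
  D. J: ✗ does not match
  E. kg·m/s²: ✗ does not match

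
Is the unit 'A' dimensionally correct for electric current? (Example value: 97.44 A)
Yes

electric current has SI base units: A
A reduces to the same SI base units, so it is a valid unit for electric current.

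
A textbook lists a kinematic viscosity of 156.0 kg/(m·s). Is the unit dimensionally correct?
No

kinematic viscosity has SI base units: m^2 / s
kg/(m·s) does NOT reduce to m^2 / s; a valid unit for kinematic viscosity would be e.g. m²/s.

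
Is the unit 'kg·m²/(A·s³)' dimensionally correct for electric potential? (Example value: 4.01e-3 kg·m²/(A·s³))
Yes

electric potential has SI base units: kg * m^2 / (A * s^3)
kg·m²/(A·s³) reduces to the same SI base units, so it is a valid unit for electric potential.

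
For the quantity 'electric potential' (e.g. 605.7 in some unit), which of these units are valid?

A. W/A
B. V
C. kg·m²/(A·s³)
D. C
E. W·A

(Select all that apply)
A, B, C

electric potential has SI base units: kg * m^2 / (A * s^3)

Checking each option against kg * m^2 / (A * s^3):
  A. W/A: ✓ matches
  B. V: ✓ matches
  C. kg·m²/(A·s³): ✓ matches
  D. C: ✗ does not match
  E. W·A: ✗ does not match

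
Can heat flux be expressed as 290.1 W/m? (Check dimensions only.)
No

heat flux has SI base units: kg / s^3
W/m does NOT reduce to kg / s^3; a valid unit for heat flux would be e.g. W/m².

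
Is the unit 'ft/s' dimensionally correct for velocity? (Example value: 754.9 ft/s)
Yes

velocity has SI base units: m / s
ft/s reduces to the same SI base units, so it is a valid unit for velocity.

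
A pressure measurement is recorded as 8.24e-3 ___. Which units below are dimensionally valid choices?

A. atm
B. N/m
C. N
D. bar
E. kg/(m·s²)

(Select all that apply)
A, D, E

pressure has SI base units: kg / (m * s^2)

Checking each option against kg / (m * s^2):
  A. atm: ✓ matches
  B. N/m: ✗ does not match
  C. N: ✗ does not match
  D. bar: ✓ matches
  E. kg/(m·s²): ✓ matches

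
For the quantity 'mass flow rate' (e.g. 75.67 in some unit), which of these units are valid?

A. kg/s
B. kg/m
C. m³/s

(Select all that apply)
A

mass flow rate has SI base units: kg / s

Checking each option against kg / s:
  A. kg/s: ✓ matches
  B. kg/m: ✗ does not match
  C. m³/s: ✗ does not match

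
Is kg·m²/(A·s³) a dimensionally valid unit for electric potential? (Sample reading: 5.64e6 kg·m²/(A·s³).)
Yes

electric potential has SI base units: kg * m^2 / (A * s^3)
kg·m²/(A·s³) reduces to the same SI base units, so it is a valid unit for electric potential.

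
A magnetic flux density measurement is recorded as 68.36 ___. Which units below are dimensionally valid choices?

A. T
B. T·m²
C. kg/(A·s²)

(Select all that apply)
A, C

magnetic flux density has SI base units: kg / (A * s^2)

Checking each option against kg / (A * s^2):
  A. T: ✓ matches
  B. T·m²: ✗ does not match
  C. kg/(A·s²): ✓ matches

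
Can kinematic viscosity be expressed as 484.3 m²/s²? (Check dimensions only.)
No

kinematic viscosity has SI base units: m^2 / s
m²/s² does NOT reduce to m^2 / s; a valid unit for kinematic viscosity would be e.g. m²/s.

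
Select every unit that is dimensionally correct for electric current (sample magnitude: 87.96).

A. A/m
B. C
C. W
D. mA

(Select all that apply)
D

electric current has SI base units: A

Checking each option against A:
  A. A/m: ✗ does not match
  B. C: ✗ does not match
  C. W: ✗ does not match
  D. mA: ✓ matches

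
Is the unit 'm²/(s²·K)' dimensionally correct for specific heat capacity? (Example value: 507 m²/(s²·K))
Yes

specific heat capacity has SI base units: m^2 / (s^2 * K)
m²/(s²·K) reduces to the same SI base units, so it is a valid unit for specific heat capacity.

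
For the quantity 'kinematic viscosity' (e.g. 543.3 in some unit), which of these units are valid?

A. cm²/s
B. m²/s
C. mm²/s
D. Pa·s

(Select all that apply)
A, B, C

kinematic viscosity has SI base units: m^2 / s

Checking each option against m^2 / s:
  A. cm²/s: ✓ matches
  B. m²/s: ✓ matches
  C. mm²/s: ✓ matches
  D. Pa·s: ✗ does not match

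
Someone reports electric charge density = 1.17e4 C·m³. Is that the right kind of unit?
No

electric charge density has SI base units: A * s / m^3
C·m³ does NOT reduce to A * s / m^3; a valid unit for electric charge density would be e.g. C/m³.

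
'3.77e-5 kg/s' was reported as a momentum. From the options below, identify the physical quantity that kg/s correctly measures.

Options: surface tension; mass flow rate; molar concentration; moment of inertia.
mass flow rate

momentum should have units dimensionally equivalent to kg * m / s (e.g. kg·m/s).
The given unit 'kg/s' reduces to kg / s. Of the listed options, that is the dimensionality of mass flow rate.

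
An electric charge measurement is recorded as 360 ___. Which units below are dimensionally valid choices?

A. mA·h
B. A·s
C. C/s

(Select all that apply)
A, B

electric charge has SI base units: A * s

Checking each option against A * s:
  A. mA·h: ✓ matches
  B. A·s: ✓ matches
  C. C/s: ✗ does not match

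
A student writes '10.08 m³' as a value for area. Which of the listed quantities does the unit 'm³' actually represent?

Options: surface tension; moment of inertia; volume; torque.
volume

area should have units dimensionally equivalent to m^2 (e.g. m²).
The given unit 'm³' reduces to m^3. Of the listed options, that is the dimensionality of volume.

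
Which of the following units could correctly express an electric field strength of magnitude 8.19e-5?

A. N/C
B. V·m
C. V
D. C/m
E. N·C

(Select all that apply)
A

electric field strength has SI base units: kg * m / (A * s^3)

Checking each option against kg * m / (A * s^3):
  A. N/C: ✓ matches
  B. V·m: ✗ does not match
  C. V: ✗ does not match
  D. C/m: ✗ does not match
  E. N·C: ✗ does not match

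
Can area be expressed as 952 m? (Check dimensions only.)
No

area has SI base units: m^2
m does NOT reduce to m^2; a valid unit for area would be e.g. m².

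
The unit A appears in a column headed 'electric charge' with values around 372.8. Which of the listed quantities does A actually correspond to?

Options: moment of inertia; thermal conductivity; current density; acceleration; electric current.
electric current

electric charge should have units dimensionally equivalent to A * s (e.g. C).
The given unit 'A' reduces to A. Of the listed options, that is the dimensionality of electric current.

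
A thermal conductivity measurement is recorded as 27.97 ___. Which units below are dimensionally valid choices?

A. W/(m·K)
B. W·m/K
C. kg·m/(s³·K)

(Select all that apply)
A, C

thermal conductivity has SI base units: kg * m / (s^3 * K)

Checking each option against kg * m / (s^3 * K):
  A. W/(m·K): ✓ matches
  B. W·m/K: ✗ does not match
  C. kg·m/(s³·K): ✓ matches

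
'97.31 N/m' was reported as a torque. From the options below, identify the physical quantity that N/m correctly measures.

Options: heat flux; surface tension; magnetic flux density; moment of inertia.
surface tension

torque should have units dimensionally equivalent to kg * m^2 / s^2 (e.g. N·m).
The given unit 'N/m' reduces to kg / s^2. Of the listed options, that is the dimensionality of surface tension.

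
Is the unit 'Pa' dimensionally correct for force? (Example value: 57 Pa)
No

force has SI base units: kg * m / s^2
Pa does NOT reduce to kg * m / s^2; a valid unit for force would be e.g. N.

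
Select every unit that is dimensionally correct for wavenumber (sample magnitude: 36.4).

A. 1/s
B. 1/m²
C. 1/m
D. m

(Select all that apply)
C

wavenumber has SI base units: 1 / m

Checking each option against 1 / m:
  A. 1/s: ✗ does not match
  B. 1/m²: ✗ does not match
  C. 1/m: ✓ matches
  D. m: ✗ does not match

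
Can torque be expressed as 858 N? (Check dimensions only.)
No

torque has SI base units: kg * m^2 / s^2
N does NOT reduce to kg * m^2 / s^2; a valid unit for torque would be e.g. N·m.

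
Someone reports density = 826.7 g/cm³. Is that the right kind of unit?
Yes

density has SI base units: kg / m^3
g/cm³ reduces to the same SI base units, so it is a valid unit for density.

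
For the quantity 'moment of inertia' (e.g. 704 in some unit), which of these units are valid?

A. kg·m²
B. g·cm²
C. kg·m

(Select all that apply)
A, B

moment of inertia has SI base units: kg * m^2

Checking each option against kg * m^2:
  A. kg·m²: ✓ matches
  B. g·cm²: ✓ matches
  C. kg·m: ✗ does not match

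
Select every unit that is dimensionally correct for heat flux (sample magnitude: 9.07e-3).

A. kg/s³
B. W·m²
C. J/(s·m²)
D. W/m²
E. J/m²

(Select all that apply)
A, C, D

heat flux has SI base units: kg / s^3

Checking each option against kg / s^3:
  A. kg/s³: ✓ matches
  B. W·m²: ✗ does not match
  C. J/(s·m²): ✓ matches
  D. W/m²: ✓ matches
  E. J/m²: ✗ does not match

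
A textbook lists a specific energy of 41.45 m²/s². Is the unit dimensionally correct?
Yes

specific energy has SI base units: m^2 / s^2
m²/s² reduces to the same SI base units, so it is a valid unit for specific energy.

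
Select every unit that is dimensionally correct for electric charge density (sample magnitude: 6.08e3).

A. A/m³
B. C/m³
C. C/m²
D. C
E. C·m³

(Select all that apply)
B

electric charge density has SI base units: A * s / m^3

Checking each option against A * s / m^3:
  A. A/m³: ✗ does not match
  B. C/m³: ✓ matches
  C. C/m²: ✗ does not match
  D. C: ✗ does not match
  E. C·m³: ✗ does not match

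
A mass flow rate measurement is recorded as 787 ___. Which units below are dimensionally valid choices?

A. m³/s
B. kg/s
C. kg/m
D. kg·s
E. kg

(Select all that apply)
B

mass flow rate has SI base units: kg / s

Checking each option against kg / s:
  A. m³/s: ✗ does not match
  B. kg/s: ✓ matches
  C. kg/m: ✗ does not match
  D. kg·s: ✗ does not match
  E. kg: ✗ does not match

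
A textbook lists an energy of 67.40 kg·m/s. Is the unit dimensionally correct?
No

energy has SI base units: kg * m^2 / s^2
kg·m/s does NOT reduce to kg * m^2 / s^2; a valid unit for energy would be e.g. J.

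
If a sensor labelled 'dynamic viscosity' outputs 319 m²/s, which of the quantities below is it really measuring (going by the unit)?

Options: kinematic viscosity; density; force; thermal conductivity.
kinematic viscosity

dynamic viscosity should have units dimensionally equivalent to kg / (m * s) (e.g. Pa·s).
The given unit 'm²/s' reduces to m^2 / s. Of the listed options, that is the dimensionality of kinematic viscosity.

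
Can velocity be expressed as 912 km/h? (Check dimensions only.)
Yes

velocity has SI base units: m / s
km/h reduces to the same SI base units, so it is a valid unit for velocity.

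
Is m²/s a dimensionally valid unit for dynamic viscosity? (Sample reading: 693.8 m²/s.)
No

dynamic viscosity has SI base units: kg / (m * s)
m²/s does NOT reduce to kg / (m * s); a valid unit for dynamic viscosity would be e.g. Pa·s.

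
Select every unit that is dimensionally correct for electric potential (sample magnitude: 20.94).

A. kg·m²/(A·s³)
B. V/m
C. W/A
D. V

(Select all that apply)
A, C, D

electric potential has SI base units: kg * m^2 / (A * s^3)

Checking each option against kg * m^2 / (A * s^3):
  A. kg·m²/(A·s³): ✓ matches
  B. V/m: ✗ does not match
  C. W/A: ✓ matches
  D. V: ✓ matches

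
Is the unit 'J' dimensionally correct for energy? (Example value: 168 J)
Yes

energy has SI base units: kg * m^2 / s^2
J reduces to the same SI base units, so it is a valid unit for energy.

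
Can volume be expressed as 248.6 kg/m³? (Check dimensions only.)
No

volume has SI base units: m^3
kg/m³ does NOT reduce to m^3; a valid unit for volume would be e.g. m³.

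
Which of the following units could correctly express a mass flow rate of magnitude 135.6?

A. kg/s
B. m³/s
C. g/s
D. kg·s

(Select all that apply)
A, C

mass flow rate has SI base units: kg / s

Checking each option against kg / s:
  A. kg/s: ✓ matches
  B. m³/s: ✗ does not match
  C. g/s: ✓ matches
  D. kg·s: ✗ does not match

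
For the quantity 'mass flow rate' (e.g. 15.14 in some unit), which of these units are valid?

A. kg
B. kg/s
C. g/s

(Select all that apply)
B, C

mass flow rate has SI base units: kg / s

Checking each option against kg / s:
  A. kg: ✗ does not match
  B. kg/s: ✓ matches
  C. g/s: ✓ matches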